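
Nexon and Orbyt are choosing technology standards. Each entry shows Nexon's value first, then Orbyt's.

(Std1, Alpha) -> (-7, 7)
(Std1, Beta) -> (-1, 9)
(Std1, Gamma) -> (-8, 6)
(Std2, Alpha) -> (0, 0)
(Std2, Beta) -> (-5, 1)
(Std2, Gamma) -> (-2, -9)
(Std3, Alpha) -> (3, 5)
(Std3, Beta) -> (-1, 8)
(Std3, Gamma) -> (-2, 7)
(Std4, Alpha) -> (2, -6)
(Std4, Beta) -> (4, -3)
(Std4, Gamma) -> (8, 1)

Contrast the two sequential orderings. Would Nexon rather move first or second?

first

If Nexon leads: Orbyt's best replies are Std1→Beta, Std2→Beta, Std3→Beta, Std4→Gamma; Nexon's induced payoffs -1, -5, -1, 8; outcome (Std4, Gamma), payoffs (8, 1).
If Orbyt leads: Nexon's best replies are Alpha→Std3, Beta→Std4, Gamma→Std4; Orbyt's induced payoffs 5, -3, 1; outcome (Std3, Alpha), payoffs (3, 5).
Nexon gets 8 moving first and 3 moving second, so Nexon prefers to move first.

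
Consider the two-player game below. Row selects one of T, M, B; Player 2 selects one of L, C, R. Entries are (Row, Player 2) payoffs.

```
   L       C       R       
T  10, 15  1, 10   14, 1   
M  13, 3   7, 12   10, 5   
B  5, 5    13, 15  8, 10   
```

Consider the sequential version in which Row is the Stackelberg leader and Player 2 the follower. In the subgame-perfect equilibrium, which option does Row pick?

Solve by backward induction (Row leads).
- T → Player 2 plays L (best of 15, 10, 1); Row gets 10.
- M → Player 2 plays C (best of 3, 12, 5); Row gets 7.
- B → Player 2 plays C (best of 5, 15, 10); Row gets 13.
Among 10, 7, 13, the best is 13 at B. Subgame-perfect outcome: (B, C) with payoffs (13, 15).

B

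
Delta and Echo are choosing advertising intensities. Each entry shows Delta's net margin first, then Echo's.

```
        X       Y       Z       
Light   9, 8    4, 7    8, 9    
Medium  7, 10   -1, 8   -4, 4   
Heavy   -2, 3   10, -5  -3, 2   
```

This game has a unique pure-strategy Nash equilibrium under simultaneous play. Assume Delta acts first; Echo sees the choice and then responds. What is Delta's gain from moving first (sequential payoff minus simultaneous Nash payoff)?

0

Work backward from Echo's decision.
- Light: Echo compares 8, 7, 9 and picks Z; Delta would get 8.
- Medium: Echo compares 10, 8, 4 and picks X; Delta would get 7.
- Heavy: Echo compares 3, -5, 2 and picks X; Delta would get -2.
Maximizing over 8, 7, -2, Delta chooses Light. Subgame-perfect outcome: (Light, Z) with payoffs (8, 9).
Under simultaneous play:
Delta's best replies: X→Light; Y→Heavy; Z→Light.
Echo's best replies: Light→Z; Medium→X; Heavy→X.
Only (Light, Z) has each player best-responding; Nash payoffs (8, 9).
Delta's commitment gain: 8 − 8 = 0.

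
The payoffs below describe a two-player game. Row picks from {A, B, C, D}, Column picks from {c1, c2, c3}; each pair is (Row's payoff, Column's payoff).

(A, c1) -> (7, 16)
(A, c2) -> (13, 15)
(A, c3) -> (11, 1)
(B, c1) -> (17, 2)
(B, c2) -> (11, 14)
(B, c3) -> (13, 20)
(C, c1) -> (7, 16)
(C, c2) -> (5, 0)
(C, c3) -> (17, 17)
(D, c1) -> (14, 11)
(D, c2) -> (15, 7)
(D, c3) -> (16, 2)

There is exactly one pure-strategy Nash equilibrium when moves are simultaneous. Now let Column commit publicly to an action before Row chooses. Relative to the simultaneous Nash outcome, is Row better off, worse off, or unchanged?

Work backward from Row's decision.
- c1: BR = B, leader payoff 2.
- c2: BR = D, leader payoff 7.
- c3: BR = C, leader payoff 17.
Column's induced payoffs are 2, 7, 17, so Column commits to c3. Subgame-perfect outcome: (C, c3) with payoffs (17, 17).
Under simultaneous play:
Row's best replies: c1→B; c2→D; c3→C.
Column's best replies: A→c1; B→c3; C→c3; D→c1.
Only (C, c3) has each player best-responding; Nash payoffs (17, 17).
Row earns 17 sequentially versus 17 at the Nash outcome: unchanged.

unchanged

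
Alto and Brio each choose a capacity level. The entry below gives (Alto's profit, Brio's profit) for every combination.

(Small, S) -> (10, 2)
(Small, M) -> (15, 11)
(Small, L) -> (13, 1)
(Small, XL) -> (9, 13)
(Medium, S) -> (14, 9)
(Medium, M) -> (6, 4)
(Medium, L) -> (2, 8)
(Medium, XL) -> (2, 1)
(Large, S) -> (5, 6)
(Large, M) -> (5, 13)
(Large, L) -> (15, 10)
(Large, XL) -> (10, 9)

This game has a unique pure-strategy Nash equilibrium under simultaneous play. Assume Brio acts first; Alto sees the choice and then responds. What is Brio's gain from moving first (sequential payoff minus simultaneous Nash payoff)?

2

Solve by backward induction (Brio leads).
- S: BR = Medium, leader payoff 9.
- M: BR = Small, leader payoff 11.
- L: BR = Large, leader payoff 10.
- XL: BR = Large, leader payoff 9.
Maximizing over 9, 11, 10, 9, Brio chooses M. Subgame-perfect outcome: (Small, M) with payoffs (15, 11).
Now find the simultaneous Nash equilibrium.
Alto's best replies: S→Medium; M→Small; L→Large; XL→Large.
Brio's best replies: Small→XL; Medium→S; Large→M.
Only (Medium, S) has each player best-responding; Nash payoffs (14, 9).
Brio's commitment gain: 11 − 9 = 2.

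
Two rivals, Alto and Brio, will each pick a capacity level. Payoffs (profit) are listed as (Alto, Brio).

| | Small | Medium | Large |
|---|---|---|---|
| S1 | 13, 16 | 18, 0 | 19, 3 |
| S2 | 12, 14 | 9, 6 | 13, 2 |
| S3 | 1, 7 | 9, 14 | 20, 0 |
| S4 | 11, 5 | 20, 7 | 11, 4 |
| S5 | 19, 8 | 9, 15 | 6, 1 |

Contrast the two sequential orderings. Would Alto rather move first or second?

If Alto leads: Brio's best replies are S1→Small, S2→Small, S3→Medium, S4→Medium, S5→Medium; Alto's induced payoffs 13, 12, 9, 20, 9; outcome (S4, Medium), payoffs (20, 7).
If Brio leads: Alto's best replies are Small→S5, Medium→S4, Large→S3; Brio's induced payoffs 8, 7, 0; outcome (S5, Small), payoffs (19, 8).
Alto gets 20 moving first and 19 moving second, so Alto prefers to move first.

first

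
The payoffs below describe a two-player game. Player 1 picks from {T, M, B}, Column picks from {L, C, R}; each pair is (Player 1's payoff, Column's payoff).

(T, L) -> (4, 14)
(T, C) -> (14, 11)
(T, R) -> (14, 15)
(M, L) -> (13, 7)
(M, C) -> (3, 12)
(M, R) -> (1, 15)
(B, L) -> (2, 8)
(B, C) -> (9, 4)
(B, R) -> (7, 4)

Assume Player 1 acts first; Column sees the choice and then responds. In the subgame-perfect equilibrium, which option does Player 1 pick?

T

Column best-responds to each possible Player 1 move:
- T → Column plays R (best of 14, 11, 15); Player 1 gets 14.
- M → Column plays R (best of 7, 12, 15); Player 1 gets 1.
- B → Column plays L (best of 8, 4, 4); Player 1 gets 2.
Maximizing over 14, 1, 2, Player 1 chooses T. Subgame-perfect outcome: (T, R) with payoffs (14, 15).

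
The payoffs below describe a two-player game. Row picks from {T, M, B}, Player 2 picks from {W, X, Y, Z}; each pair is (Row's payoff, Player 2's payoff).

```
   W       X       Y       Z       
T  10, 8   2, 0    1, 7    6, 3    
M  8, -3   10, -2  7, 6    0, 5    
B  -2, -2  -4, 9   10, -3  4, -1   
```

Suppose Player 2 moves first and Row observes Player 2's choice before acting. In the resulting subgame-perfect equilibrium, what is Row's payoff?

Work backward from Row's decision.
- W: Row compares 10, 8, -2 and picks T; Player 2 would get 8.
- X: Row compares 2, 10, -4 and picks M; Player 2 would get -2.
- Y: Row compares 1, 7, 10 and picks B; Player 2 would get -3.
- Z: Row compares 6, 0, 4 and picks T; Player 2 would get 3.
Maximizing over 8, -2, -3, 3, Player 2 chooses W. Subgame-perfect outcome: (T, W) with payoffs (10, 8).

10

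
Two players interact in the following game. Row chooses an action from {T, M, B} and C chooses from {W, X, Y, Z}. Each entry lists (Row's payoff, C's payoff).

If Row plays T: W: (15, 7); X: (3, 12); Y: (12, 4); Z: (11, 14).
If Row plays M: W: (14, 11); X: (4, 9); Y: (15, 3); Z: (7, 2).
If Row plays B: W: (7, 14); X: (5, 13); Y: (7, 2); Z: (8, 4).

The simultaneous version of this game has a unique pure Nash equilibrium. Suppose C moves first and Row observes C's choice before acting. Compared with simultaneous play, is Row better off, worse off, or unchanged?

Row best-responds to each possible C move:
- W → Row plays T (best of 15, 14, 7); C gets 7.
- X → Row plays B (best of 3, 4, 5); C gets 13.
- Y → Row plays M (best of 12, 15, 7); C gets 3.
- Z → Row plays T (best of 11, 7, 8); C gets 14.
Maximizing over 7, 13, 3, 14, C chooses Z. Subgame-perfect outcome: (T, Z) with payoffs (11, 14).
For the simultaneous game, intersect best replies.
Row's best replies: W→T; X→B; Y→M; Z→T.
C's best replies: T→Z; M→W; B→W.
Only (T, Z) has each player best-responding; Nash payoffs (11, 14).
Row earns 11 sequentially versus 11 at the Nash outcome: unchanged.

unchanged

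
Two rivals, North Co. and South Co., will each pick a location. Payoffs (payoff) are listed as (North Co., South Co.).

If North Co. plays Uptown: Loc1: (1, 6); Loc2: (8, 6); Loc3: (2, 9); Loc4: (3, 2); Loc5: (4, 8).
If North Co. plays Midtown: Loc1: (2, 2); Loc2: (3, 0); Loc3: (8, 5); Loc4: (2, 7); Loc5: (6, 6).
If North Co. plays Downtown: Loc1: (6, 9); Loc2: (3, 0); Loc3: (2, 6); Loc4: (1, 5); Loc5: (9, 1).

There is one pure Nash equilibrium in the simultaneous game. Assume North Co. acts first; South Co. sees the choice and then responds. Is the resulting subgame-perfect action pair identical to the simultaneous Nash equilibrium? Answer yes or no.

yes

Work backward from South Co.'s decision.
- Uptown → South Co. plays Loc3 (best of 6, 6, 9, 2, 8); North Co. gets 2.
- Midtown → South Co. plays Loc4 (best of 2, 0, 5, 7, 6); North Co. gets 2.
- Downtown → South Co. plays Loc1 (best of 9, 0, 6, 5, 1); North Co. gets 6.
Among 2, 2, 6, the best is 6 at Downtown. Subgame-perfect outcome: (Downtown, Loc1) with payoffs (6, 9).
For the simultaneous game, intersect best replies.
North Co.'s best replies: Loc1→Downtown; Loc2→Uptown; Loc3→Midtown; Loc4→Uptown; Loc5→Downtown.
South Co.'s best replies: Uptown→Loc3; Midtown→Loc4; Downtown→Loc1.
Only (Downtown, Loc1) has each player best-responding; Nash payoffs (6, 9).
Sequential outcome (Downtown, Loc1) coincides with the Nash profile (Downtown, Loc1).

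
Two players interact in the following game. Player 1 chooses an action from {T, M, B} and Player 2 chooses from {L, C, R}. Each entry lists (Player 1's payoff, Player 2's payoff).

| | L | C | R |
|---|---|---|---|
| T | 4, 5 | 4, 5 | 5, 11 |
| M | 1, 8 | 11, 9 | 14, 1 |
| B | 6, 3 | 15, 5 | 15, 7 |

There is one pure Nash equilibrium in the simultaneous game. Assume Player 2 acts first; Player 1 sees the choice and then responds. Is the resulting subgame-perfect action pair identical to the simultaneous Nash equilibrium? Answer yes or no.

Solve by backward induction (Player 2 leads).
- L → Player 1 plays B (best of 4, 1, 6); Player 2 gets 3.
- C → Player 1 plays B (best of 4, 11, 15); Player 2 gets 5.
- R → Player 1 plays B (best of 5, 14, 15); Player 2 gets 7.
Among 3, 5, 7, the best is 7 at R. Subgame-perfect outcome: (B, R) with payoffs (15, 7).
Under simultaneous play:
Player 1's best replies: L→B; C→B; R→B.
Player 2's best replies: T→R; M→C; B→R.
The unique mutual best reply is (B, R), giving (15, 7).
Sequential outcome (B, R) coincides with the Nash profile (B, R).

yes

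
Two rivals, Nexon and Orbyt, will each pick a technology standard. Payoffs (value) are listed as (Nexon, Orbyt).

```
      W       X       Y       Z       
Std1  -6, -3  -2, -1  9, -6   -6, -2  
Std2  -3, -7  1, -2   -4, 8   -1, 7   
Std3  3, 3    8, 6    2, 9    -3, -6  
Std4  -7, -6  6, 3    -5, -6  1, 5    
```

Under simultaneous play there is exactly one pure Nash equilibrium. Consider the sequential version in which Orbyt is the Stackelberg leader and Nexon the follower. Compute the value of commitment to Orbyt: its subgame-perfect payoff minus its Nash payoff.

Work backward from Nexon's decision.
- W: Nexon compares -6, -3, 3, -7 and picks Std3; Orbyt would get 3.
- X: Nexon compares -2, 1, 8, 6 and picks Std3; Orbyt would get 6.
- Y: Nexon compares 9, -4, 2, -5 and picks Std1; Orbyt would get -6.
- Z: Nexon compares -6, -1, -3, 1 and picks Std4; Orbyt would get 5.
Among 3, 6, -6, 5, the best is 6 at X. Subgame-perfect outcome: (Std3, X) with payoffs (8, 6).
For the simultaneous game, intersect best replies.
Nexon's best replies: W→Std3; X→Std3; Y→Std1; Z→Std4.
Orbyt's best replies: Std1→X; Std2→Y; Std3→Y; Std4→Z.
Only (Std4, Z) has each player best-responding; Nash payoffs (1, 5).
Orbyt's commitment gain: 6 − 5 = 1.

1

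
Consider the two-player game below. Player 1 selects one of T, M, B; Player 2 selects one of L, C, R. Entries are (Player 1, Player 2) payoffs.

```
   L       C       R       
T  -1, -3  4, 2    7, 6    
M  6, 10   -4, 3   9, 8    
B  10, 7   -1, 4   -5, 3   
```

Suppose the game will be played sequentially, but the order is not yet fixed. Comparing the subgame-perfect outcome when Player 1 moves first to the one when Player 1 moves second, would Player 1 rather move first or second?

If Player 1 leads: Player 2's best replies are T→R, M→L, B→L; Player 1's induced payoffs 7, 6, 10; outcome (B, L), payoffs (10, 7).
If Player 2 leads: Player 1's best replies are L→B, C→T, R→M; Player 2's induced payoffs 7, 2, 8; outcome (M, R), payoffs (9, 8).
Player 1 gets 10 moving first and 9 moving second, so Player 1 prefers to move first.

first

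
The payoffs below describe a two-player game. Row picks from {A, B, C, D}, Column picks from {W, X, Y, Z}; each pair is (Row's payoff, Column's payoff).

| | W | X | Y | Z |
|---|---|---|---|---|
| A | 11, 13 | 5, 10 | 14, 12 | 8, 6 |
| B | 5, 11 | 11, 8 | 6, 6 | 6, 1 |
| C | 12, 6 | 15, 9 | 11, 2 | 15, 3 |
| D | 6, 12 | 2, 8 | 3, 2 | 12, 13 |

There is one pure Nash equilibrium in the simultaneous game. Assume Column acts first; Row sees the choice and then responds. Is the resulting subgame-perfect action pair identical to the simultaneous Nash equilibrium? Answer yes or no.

Backward induction with Column moving first.
- W: Row compares 11, 5, 12, 6 and picks C; Column would get 6.
- X: Row compares 5, 11, 15, 2 and picks C; Column would get 9.
- Y: Row compares 14, 6, 11, 3 and picks A; Column would get 12.
- Z: Row compares 8, 6, 15, 12 and picks C; Column would get 3.
Maximizing over 6, 9, 12, 3, Column chooses Y. Subgame-perfect outcome: (A, Y) with payoffs (14, 12).
For the simultaneous game, intersect best replies.
Row's best replies: W→C; X→C; Y→A; Z→C.
Column's best replies: A→W; B→W; C→X; D→Z.
The unique mutual best reply is (C, X), giving (15, 9).
Sequential outcome (A, Y) differs from the Nash profile (C, X).

no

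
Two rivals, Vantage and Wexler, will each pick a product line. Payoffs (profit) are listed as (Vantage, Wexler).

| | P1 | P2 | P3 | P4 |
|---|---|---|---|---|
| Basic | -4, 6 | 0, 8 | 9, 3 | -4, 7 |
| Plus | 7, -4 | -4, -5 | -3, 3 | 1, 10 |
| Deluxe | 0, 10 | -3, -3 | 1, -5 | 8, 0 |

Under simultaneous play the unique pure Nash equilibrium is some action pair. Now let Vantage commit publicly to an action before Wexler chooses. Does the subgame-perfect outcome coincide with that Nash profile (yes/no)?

Backward induction with Vantage moving first.
- Basic: Wexler compares 6, 8, 3, 7 and picks P2; Vantage would get 0.
- Plus: Wexler compares -4, -5, 3, 10 and picks P4; Vantage would get 1.
- Deluxe: Wexler compares 10, -3, -5, 0 and picks P1; Vantage would get 0.
Vantage's induced payoffs are 0, 1, 0, so Vantage commits to Plus. Subgame-perfect outcome: (Plus, P4) with payoffs (1, 10).
Now find the simultaneous Nash equilibrium.
Vantage's best replies: P1→Plus; P2→Basic; P3→Basic; P4→Deluxe.
Wexler's best replies: Basic→P2; Plus→P4; Deluxe→P1.
The unique mutual best reply is (Basic, P2), giving (0, 8).
Sequential outcome (Plus, P4) differs from the Nash profile (Basic, P2).

no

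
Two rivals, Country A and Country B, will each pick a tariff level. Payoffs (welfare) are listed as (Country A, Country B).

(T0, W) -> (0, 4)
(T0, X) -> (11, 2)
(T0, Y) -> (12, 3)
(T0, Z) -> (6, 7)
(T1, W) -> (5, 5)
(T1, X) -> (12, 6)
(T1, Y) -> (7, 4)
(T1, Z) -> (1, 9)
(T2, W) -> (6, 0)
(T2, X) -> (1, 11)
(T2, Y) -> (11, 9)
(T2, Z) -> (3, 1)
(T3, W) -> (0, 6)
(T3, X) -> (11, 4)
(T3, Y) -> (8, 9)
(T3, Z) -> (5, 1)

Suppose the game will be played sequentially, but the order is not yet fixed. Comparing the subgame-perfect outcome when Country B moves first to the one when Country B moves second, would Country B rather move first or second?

second

If Country A leads: Country B's best replies are T0→Z, T1→Z, T2→X, T3→Y; Country A's induced payoffs 6, 1, 1, 8; outcome (T3, Y), payoffs (8, 9).
If Country B leads: Country A's best replies are W→T2, X→T1, Y→T0, Z→T0; Country B's induced payoffs 0, 6, 3, 7; outcome (T0, Z), payoffs (6, 7).
Country B gets 7 moving first and 9 moving second, so Country B prefers to move second.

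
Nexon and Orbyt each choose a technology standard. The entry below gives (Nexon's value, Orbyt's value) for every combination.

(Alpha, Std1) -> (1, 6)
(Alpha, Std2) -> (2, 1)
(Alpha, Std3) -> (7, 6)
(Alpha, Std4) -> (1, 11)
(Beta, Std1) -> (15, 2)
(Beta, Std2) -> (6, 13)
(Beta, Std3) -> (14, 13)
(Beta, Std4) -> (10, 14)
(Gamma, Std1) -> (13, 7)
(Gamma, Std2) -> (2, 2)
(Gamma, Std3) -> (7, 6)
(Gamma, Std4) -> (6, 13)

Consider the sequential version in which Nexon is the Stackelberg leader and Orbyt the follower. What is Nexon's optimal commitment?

Work backward from Orbyt's decision.
- Alpha → Orbyt plays Std4 (best of 6, 1, 6, 11); Nexon gets 1.
- Beta → Orbyt plays Std4 (best of 2, 13, 13, 14); Nexon gets 10.
- Gamma → Orbyt plays Std4 (best of 7, 2, 6, 13); Nexon gets 6.
Among 1, 10, 6, the best is 10 at Beta. Subgame-perfect outcome: (Beta, Std4) with payoffs (10, 14).

Beta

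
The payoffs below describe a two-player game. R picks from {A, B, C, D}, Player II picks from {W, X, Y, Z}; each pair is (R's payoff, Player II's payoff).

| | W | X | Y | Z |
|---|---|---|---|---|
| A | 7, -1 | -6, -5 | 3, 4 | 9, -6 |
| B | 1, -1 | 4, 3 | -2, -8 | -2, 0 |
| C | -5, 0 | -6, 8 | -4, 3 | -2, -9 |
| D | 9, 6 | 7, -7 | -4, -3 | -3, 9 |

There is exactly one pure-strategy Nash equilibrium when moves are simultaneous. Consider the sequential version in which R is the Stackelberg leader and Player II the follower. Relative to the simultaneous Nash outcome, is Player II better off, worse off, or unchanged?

Work backward from Player II's decision.
- A: Player II compares -1, -5, 4, -6 and picks Y; R would get 3.
- B: Player II compares -1, 3, -8, 0 and picks X; R would get 4.
- C: Player II compares 0, 8, 3, -9 and picks X; R would get -6.
- D: Player II compares 6, -7, -3, 9 and picks Z; R would get -3.
Among 3, 4, -6, -3, the best is 4 at B. Subgame-perfect outcome: (B, X) with payoffs (4, 3).
Now find the simultaneous Nash equilibrium.
R's best replies: W→D; X→D; Y→A; Z→A.
Player II's best replies: A→Y; B→X; C→X; D→Z.
Only (A, Y) has each player best-responding; Nash payoffs (3, 4).
Player II earns 3 sequentially versus 4 at the Nash outcome: worse off.

worse off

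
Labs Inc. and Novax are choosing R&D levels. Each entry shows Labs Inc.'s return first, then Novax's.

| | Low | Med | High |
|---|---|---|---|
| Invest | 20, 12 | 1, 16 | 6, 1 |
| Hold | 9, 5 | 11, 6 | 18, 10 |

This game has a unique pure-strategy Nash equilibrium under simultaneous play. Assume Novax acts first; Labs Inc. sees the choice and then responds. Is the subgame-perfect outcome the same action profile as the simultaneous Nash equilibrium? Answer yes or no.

no

Backward induction with Novax moving first.
- Low: BR = Invest, leader payoff 12.
- Med: BR = Hold, leader payoff 6.
- High: BR = Hold, leader payoff 10.
Among 12, 6, 10, the best is 12 at Low. Subgame-perfect outcome: (Invest, Low) with payoffs (20, 12).
Now find the simultaneous Nash equilibrium.
Labs Inc.'s best replies: Low→Invest; Med→Hold; High→Hold.
Novax's best replies: Invest→Med; Hold→High.
Only (Hold, High) has each player best-responding; Nash payoffs (18, 10).
Sequential outcome (Invest, Low) differs from the Nash profile (Hold, High).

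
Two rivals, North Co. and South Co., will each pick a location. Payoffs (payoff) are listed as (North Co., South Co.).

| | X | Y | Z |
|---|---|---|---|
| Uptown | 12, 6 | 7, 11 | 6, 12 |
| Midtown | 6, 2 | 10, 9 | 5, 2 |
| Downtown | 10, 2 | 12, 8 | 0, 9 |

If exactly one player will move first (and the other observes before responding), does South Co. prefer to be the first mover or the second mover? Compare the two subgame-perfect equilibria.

first

If North Co. leads: South Co.'s best replies are Uptown→Z, Midtown→Y, Downtown→Z; North Co.'s induced payoffs 6, 10, 0; outcome (Midtown, Y), payoffs (10, 9).
If South Co. leads: North Co.'s best replies are X→Uptown, Y→Downtown, Z→Uptown; South Co.'s induced payoffs 6, 8, 12; outcome (Uptown, Z), payoffs (6, 12).
South Co. gets 12 moving first and 9 moving second, so South Co. prefers to move first.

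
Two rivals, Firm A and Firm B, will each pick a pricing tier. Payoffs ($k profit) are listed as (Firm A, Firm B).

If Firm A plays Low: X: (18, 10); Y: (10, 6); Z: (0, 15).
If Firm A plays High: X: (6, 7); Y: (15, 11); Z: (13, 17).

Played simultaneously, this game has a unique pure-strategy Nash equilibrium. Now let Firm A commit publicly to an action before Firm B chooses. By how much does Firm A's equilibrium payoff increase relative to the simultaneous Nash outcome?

Solve by backward induction (Firm A leads).
- Low: BR = Z, leader payoff 0.
- High: BR = Z, leader payoff 13.
Firm A's induced payoffs are 0, 13, so Firm A commits to High. Subgame-perfect outcome: (High, Z) with payoffs (13, 17).
Under simultaneous play:
Firm A's best replies: X→Low; Y→High; Z→High.
Firm B's best replies: Low→Z; High→Z.
Only (High, Z) has each player best-responding; Nash payoffs (13, 17).
Firm A's commitment gain: 13 − 13 = 0.

0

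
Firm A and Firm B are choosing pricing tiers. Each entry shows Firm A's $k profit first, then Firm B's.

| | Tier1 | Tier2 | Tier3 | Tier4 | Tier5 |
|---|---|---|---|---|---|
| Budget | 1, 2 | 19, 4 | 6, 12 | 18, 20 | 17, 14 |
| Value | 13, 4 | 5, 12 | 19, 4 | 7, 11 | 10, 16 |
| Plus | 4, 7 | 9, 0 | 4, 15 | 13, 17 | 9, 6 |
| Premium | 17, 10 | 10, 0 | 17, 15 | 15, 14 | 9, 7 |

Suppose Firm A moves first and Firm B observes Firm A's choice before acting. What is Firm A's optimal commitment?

Budget

Firm B best-responds to each possible Firm A move:
- Budget: BR = Tier4, leader payoff 18.
- Value: BR = Tier5, leader payoff 10.
- Plus: BR = Tier4, leader payoff 13.
- Premium: BR = Tier3, leader payoff 17.
Firm A's induced payoffs are 18, 10, 13, 17, so Firm A commits to Budget. Subgame-perfect outcome: (Budget, Tier4) with payoffs (18, 20).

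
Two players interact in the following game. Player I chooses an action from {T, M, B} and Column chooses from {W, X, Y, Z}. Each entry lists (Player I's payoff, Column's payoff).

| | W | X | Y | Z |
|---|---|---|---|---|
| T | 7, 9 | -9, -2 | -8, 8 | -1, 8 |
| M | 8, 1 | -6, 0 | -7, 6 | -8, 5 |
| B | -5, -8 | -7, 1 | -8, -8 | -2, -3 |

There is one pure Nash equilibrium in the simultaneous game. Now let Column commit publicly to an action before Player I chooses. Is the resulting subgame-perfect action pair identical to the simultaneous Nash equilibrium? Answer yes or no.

Work backward from Player I's decision.
- W → Player I plays M (best of 7, 8, -5); Column gets 1.
- X → Player I plays M (best of -9, -6, -7); Column gets 0.
- Y → Player I plays M (best of -8, -7, -8); Column gets 6.
- Z → Player I plays T (best of -1, -8, -2); Column gets 8.
Column's induced payoffs are 1, 0, 6, 8, so Column commits to Z. Subgame-perfect outcome: (T, Z) with payoffs (-1, 8).
Under simultaneous play:
Player I's best replies: W→M; X→M; Y→M; Z→T.
Column's best replies: T→W; M→Y; B→X.
The unique mutual best reply is (M, Y), giving (-7, 6).
Sequential outcome (T, Z) differs from the Nash profile (M, Y).

no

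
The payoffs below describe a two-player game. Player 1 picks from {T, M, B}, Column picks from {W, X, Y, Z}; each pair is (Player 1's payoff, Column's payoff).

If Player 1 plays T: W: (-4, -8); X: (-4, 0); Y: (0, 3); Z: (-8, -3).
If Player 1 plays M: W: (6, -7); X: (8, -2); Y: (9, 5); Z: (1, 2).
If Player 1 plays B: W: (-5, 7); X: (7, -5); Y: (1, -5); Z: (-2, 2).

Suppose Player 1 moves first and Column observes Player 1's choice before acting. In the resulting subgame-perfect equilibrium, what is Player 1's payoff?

9

Solve by backward induction (Player 1 leads).
- T → Column plays Y (best of -8, 0, 3, -3); Player 1 gets 0.
- M → Column plays Y (best of -7, -2, 5, 2); Player 1 gets 9.
- B → Column plays W (best of 7, -5, -5, 2); Player 1 gets -5.
Player 1's induced payoffs are 0, 9, -5, so Player 1 commits to M. Subgame-perfect outcome: (M, Y) with payoffs (9, 5).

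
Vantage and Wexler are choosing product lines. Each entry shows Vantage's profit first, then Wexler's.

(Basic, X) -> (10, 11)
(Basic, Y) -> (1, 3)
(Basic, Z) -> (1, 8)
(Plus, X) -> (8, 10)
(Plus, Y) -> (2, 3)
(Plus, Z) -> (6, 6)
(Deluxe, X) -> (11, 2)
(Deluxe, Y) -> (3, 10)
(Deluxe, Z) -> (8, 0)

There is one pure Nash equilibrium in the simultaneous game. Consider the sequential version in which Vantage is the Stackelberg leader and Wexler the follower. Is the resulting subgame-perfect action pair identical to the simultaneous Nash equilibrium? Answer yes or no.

Wexler best-responds to each possible Vantage move:
- Basic → Wexler plays X (best of 11, 3, 8); Vantage gets 10.
- Plus → Wexler plays X (best of 10, 3, 6); Vantage gets 8.
- Deluxe → Wexler plays Y (best of 2, 10, 0); Vantage gets 3.
Maximizing over 10, 8, 3, Vantage chooses Basic. Subgame-perfect outcome: (Basic, X) with payoffs (10, 11).
Now find the simultaneous Nash equilibrium.
Vantage's best replies: X→Deluxe; Y→Deluxe; Z→Deluxe.
Wexler's best replies: Basic→X; Plus→X; Deluxe→Y.
Only (Deluxe, Y) has each player best-responding; Nash payoffs (3, 10).
Sequential outcome (Basic, X) differs from the Nash profile (Deluxe, Y).

no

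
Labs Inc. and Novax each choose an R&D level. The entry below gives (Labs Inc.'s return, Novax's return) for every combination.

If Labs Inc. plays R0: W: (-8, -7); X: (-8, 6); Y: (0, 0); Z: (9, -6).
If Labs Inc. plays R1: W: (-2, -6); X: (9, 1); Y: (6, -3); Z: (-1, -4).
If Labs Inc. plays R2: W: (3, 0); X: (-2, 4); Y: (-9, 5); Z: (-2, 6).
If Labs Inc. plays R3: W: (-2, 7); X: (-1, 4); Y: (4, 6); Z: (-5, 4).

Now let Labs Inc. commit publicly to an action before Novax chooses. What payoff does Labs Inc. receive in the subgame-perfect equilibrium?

Backward induction with Labs Inc. moving first.
- R0: Novax compares -7, 6, 0, -6 and picks X; Labs Inc. would get -8.
- R1: Novax compares -6, 1, -3, -4 and picks X; Labs Inc. would get 9.
- R2: Novax compares 0, 4, 5, 6 and picks Z; Labs Inc. would get -2.
- R3: Novax compares 7, 4, 6, 4 and picks W; Labs Inc. would get -2.
Among -8, 9, -2, -2, the best is 9 at R1. Subgame-perfect outcome: (R1, X) with payoffs (9, 1).

9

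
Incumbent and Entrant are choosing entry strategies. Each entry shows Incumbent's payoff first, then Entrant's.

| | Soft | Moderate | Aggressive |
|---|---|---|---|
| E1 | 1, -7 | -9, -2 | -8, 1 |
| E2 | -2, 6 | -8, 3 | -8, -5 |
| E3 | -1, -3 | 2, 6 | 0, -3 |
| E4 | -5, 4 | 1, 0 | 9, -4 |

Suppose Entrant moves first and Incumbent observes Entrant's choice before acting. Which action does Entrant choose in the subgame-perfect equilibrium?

Solve by backward induction (Entrant leads).
- Soft → Incumbent plays E1 (best of 1, -2, -1, -5); Entrant gets -7.
- Moderate → Incumbent plays E3 (best of -9, -8, 2, 1); Entrant gets 6.
- Aggressive → Incumbent plays E4 (best of -8, -8, 0, 9); Entrant gets -4.
Entrant's induced payoffs are -7, 6, -4, so Entrant commits to Moderate. Subgame-perfect outcome: (E3, Moderate) with payoffs (2, 6).

Moderate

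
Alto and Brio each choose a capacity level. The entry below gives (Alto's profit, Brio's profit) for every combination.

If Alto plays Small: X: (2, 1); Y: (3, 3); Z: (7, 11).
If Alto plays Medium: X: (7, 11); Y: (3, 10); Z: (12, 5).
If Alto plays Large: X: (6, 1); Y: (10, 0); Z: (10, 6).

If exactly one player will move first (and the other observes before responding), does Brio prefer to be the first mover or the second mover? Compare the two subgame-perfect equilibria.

If Alto leads: Brio's best replies are Small→Z, Medium→X, Large→Z; Alto's induced payoffs 7, 7, 10; outcome (Large, Z), payoffs (10, 6).
If Brio leads: Alto's best replies are X→Medium, Y→Large, Z→Medium; Brio's induced payoffs 11, 0, 5; outcome (Medium, X), payoffs (7, 11).
Brio gets 11 moving first and 6 moving second, so Brio prefers to move first.

first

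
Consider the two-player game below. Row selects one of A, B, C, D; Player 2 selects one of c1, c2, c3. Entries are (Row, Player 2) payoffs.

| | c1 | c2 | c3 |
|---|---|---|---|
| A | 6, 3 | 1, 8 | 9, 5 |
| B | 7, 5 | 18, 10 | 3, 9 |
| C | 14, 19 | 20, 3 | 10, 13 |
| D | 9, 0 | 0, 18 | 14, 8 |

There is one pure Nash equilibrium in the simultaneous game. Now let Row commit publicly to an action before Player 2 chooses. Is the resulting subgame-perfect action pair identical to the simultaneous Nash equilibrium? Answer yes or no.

no

Solve by backward induction (Row leads).
- A: Player 2 compares 3, 8, 5 and picks c2; Row would get 1.
- B: Player 2 compares 5, 10, 9 and picks c2; Row would get 18.
- C: Player 2 compares 19, 3, 13 and picks c1; Row would get 14.
- D: Player 2 compares 0, 18, 8 and picks c2; Row would get 0.
Row's induced payoffs are 1, 18, 14, 0, so Row commits to B. Subgame-perfect outcome: (B, c2) with payoffs (18, 10).
Under simultaneous play:
Row's best replies: c1→C; c2→C; c3→D.
Player 2's best replies: A→c2; B→c2; C→c1; D→c2.
The unique mutual best reply is (C, c1), giving (14, 19).
Sequential outcome (B, c2) differs from the Nash profile (C, c1).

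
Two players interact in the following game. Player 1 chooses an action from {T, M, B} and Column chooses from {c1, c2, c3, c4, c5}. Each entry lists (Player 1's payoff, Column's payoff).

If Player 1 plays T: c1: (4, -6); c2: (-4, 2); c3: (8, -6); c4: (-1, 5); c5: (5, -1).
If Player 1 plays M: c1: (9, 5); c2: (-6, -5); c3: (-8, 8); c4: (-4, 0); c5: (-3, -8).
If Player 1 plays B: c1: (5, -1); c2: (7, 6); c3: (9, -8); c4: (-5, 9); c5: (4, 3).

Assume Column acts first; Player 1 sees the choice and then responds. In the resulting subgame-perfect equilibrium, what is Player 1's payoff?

7

Work backward from Player 1's decision.
- c1: BR = M, leader payoff 5.
- c2: BR = B, leader payoff 6.
- c3: BR = B, leader payoff -8.
- c4: BR = T, leader payoff 5.
- c5: BR = T, leader payoff -1.
Among 5, 6, -8, 5, -1, the best is 6 at c2. Subgame-perfect outcome: (B, c2) with payoffs (7, 6).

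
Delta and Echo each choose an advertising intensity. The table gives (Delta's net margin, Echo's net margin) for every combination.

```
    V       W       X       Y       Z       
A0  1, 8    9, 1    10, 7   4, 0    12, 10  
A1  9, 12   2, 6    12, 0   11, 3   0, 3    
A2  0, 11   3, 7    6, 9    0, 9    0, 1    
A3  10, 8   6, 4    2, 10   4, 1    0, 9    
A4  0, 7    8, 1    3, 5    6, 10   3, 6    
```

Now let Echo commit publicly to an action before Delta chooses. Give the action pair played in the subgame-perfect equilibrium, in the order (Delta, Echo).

Backward induction with Echo moving first.
- V: Delta compares 1, 9, 0, 10, 0 and picks A3; Echo would get 8.
- W: Delta compares 9, 2, 3, 6, 8 and picks A0; Echo would get 1.
- X: Delta compares 10, 12, 6, 2, 3 and picks A1; Echo would get 0.
- Y: Delta compares 4, 11, 0, 4, 6 and picks A1; Echo would get 3.
- Z: Delta compares 12, 0, 0, 0, 3 and picks A0; Echo would get 10.
Echo's induced payoffs are 8, 1, 0, 3, 10, so Echo commits to Z. Subgame-perfect outcome: (A0, Z) with payoffs (12, 10).

(A0, Z)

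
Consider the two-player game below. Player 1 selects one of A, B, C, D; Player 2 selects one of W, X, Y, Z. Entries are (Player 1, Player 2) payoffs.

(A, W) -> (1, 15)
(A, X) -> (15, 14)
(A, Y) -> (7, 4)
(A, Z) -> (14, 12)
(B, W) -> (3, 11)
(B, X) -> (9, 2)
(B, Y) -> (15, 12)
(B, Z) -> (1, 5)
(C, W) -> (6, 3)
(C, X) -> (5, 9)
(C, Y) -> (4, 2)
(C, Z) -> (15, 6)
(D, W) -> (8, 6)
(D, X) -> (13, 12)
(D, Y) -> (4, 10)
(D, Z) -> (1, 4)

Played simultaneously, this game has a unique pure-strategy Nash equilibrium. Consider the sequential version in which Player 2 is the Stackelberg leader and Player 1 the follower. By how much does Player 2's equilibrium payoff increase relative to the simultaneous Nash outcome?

Work backward from Player 1's decision.
- W: BR = D, leader payoff 6.
- X: BR = A, leader payoff 14.
- Y: BR = B, leader payoff 12.
- Z: BR = C, leader payoff 6.
Among 6, 14, 12, 6, the best is 14 at X. Subgame-perfect outcome: (A, X) with payoffs (15, 14).
Now find the simultaneous Nash equilibrium.
Player 1's best replies: W→D; X→A; Y→B; Z→C.
Player 2's best replies: A→W; B→Y; C→X; D→X.
Only (B, Y) has each player best-responding; Nash payoffs (15, 12).
Player 2's commitment gain: 14 − 12 = 2.

2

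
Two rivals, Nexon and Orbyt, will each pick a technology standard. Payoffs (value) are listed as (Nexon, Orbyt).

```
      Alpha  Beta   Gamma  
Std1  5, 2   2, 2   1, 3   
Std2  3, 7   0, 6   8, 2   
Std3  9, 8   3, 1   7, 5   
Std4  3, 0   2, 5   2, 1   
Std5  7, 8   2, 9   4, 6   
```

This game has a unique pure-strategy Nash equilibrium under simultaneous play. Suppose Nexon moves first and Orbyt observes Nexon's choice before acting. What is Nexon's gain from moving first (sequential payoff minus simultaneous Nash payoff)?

0

Solve by backward induction (Nexon leads).
- Std1: Orbyt compares 2, 2, 3 and picks Gamma; Nexon would get 1.
- Std2: Orbyt compares 7, 6, 2 and picks Alpha; Nexon would get 3.
- Std3: Orbyt compares 8, 1, 5 and picks Alpha; Nexon would get 9.
- Std4: Orbyt compares 0, 5, 1 and picks Beta; Nexon would get 2.
- Std5: Orbyt compares 8, 9, 6 and picks Beta; Nexon would get 2.
Among 1, 3, 9, 2, 2, the best is 9 at Std3. Subgame-perfect outcome: (Std3, Alpha) with payoffs (9, 8).
For the simultaneous game, intersect best replies.
Nexon's best replies: Alpha→Std3; Beta→Std3; Gamma→Std2.
Orbyt's best replies: Std1→Gamma; Std2→Alpha; Std3→Alpha; Std4→Beta; Std5→Beta.
The unique mutual best reply is (Std3, Alpha), giving (9, 8).
Nexon's commitment gain: 9 − 9 = 0.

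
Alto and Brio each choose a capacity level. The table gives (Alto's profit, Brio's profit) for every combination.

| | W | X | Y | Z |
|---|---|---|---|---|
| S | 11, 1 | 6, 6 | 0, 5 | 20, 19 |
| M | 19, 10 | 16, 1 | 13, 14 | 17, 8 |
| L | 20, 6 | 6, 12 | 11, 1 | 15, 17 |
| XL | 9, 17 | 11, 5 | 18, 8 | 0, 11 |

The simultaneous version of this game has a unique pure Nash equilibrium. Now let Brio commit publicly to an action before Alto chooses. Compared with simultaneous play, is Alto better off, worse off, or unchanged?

Backward induction with Brio moving first.
- W: BR = L, leader payoff 6.
- X: BR = M, leader payoff 1.
- Y: BR = XL, leader payoff 8.
- Z: BR = S, leader payoff 19.
Among 6, 1, 8, 19, the best is 19 at Z. Subgame-perfect outcome: (S, Z) with payoffs (20, 19).
Now find the simultaneous Nash equilibrium.
Alto's best replies: W→L; X→M; Y→XL; Z→S.
Brio's best replies: S→Z; M→Y; L→Z; XL→W.
The unique mutual best reply is (S, Z), giving (20, 19).
Alto earns 20 sequentially versus 20 at the Nash outcome: unchanged.

unchanged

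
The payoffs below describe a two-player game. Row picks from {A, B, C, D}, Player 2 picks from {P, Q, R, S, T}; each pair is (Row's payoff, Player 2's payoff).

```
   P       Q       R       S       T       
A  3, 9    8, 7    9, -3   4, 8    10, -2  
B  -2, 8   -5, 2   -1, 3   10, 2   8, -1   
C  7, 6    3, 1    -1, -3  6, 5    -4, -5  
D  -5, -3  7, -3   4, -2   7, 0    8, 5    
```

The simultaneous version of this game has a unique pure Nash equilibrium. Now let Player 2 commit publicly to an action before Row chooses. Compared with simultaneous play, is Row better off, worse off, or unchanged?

better off

Backward induction with Player 2 moving first.
- P: Row compares 3, -2, 7, -5 and picks C; Player 2 would get 6.
- Q: Row compares 8, -5, 3, 7 and picks A; Player 2 would get 7.
- R: Row compares 9, -1, -1, 4 and picks A; Player 2 would get -3.
- S: Row compares 4, 10, 6, 7 and picks B; Player 2 would get 2.
- T: Row compares 10, 8, -4, 8 and picks A; Player 2 would get -2.
Among 6, 7, -3, 2, -2, the best is 7 at Q. Subgame-perfect outcome: (A, Q) with payoffs (8, 7).
Now find the simultaneous Nash equilibrium.
Row's best replies: P→C; Q→A; R→A; S→B; T→A.
Player 2's best replies: A→P; B→P; C→P; D→T.
The unique mutual best reply is (C, P), giving (7, 6).
Row earns 8 sequentially versus 7 at the Nash outcome: better off.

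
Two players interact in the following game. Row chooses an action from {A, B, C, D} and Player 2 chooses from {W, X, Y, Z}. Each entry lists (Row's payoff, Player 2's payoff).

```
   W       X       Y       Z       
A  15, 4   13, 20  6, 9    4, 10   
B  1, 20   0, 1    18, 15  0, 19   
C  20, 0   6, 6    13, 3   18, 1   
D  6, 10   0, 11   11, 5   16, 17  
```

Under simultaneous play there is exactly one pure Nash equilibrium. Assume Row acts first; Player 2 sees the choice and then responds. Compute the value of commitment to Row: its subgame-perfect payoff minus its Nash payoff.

Player 2 best-responds to each possible Row move:
- A: Player 2 compares 4, 20, 9, 10 and picks X; Row would get 13.
- B: Player 2 compares 20, 1, 15, 19 and picks W; Row would get 1.
- C: Player 2 compares 0, 6, 3, 1 and picks X; Row would get 6.
- D: Player 2 compares 10, 11, 5, 17 and picks Z; Row would get 16.
Among 13, 1, 6, 16, the best is 16 at D. Subgame-perfect outcome: (D, Z) with payoffs (16, 17).
For the simultaneous game, intersect best replies.
Row's best replies: W→C; X→A; Y→B; Z→C.
Player 2's best replies: A→X; B→W; C→X; D→Z.
The unique mutual best reply is (A, X), giving (13, 20).
Row's commitment gain: 16 − 13 = 3.

3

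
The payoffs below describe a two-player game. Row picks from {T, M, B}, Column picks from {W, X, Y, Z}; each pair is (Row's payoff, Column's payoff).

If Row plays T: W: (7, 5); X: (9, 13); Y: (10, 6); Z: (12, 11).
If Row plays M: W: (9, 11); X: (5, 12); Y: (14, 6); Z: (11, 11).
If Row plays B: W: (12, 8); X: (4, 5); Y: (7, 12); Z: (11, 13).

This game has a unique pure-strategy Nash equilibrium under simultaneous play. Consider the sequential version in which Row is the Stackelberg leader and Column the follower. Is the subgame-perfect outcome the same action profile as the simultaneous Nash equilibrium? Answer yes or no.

no

Backward induction with Row moving first.
- T: BR = X, leader payoff 9.
- M: BR = X, leader payoff 5.
- B: BR = Z, leader payoff 11.
Among 9, 5, 11, the best is 11 at B. Subgame-perfect outcome: (B, Z) with payoffs (11, 13).
For the simultaneous game, intersect best replies.
Row's best replies: W→B; X→T; Y→M; Z→T.
Column's best replies: T→X; M→X; B→Z.
Only (T, X) has each player best-responding; Nash payoffs (9, 13).
Sequential outcome (B, Z) differs from the Nash profile (T, X).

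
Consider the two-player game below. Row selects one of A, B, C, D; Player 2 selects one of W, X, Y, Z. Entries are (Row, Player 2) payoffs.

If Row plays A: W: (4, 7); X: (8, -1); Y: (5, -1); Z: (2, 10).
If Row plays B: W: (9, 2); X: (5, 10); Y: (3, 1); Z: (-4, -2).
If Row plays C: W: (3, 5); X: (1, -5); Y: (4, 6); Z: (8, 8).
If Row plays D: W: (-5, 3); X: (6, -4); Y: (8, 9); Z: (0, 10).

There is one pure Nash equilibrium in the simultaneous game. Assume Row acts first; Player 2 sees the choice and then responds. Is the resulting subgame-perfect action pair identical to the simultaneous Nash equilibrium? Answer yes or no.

Solve by backward induction (Row leads).
- A: BR = Z, leader payoff 2.
- B: BR = X, leader payoff 5.
- C: BR = Z, leader payoff 8.
- D: BR = Z, leader payoff 0.
Row's induced payoffs are 2, 5, 8, 0, so Row commits to C. Subgame-perfect outcome: (C, Z) with payoffs (8, 8).
For the simultaneous game, intersect best replies.
Row's best replies: W→B; X→A; Y→D; Z→C.
Player 2's best replies: A→Z; B→X; C→Z; D→Z.
Only (C, Z) has each player best-responding; Nash payoffs (8, 8).
Sequential outcome (C, Z) coincides with the Nash profile (C, Z).

yes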